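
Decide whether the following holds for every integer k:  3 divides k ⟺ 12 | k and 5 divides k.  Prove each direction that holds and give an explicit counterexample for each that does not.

Not equivalent: only (⇐) holds.

Converse. Suppose 12 ∣ k and 5 ∣ k. Any common multiple of 12 and 5 is a multiple of their lcm; here gcd(12, 5) = 1, so lcm(12, 5) = 12·5 = 60, so 60 ∣ k. Since 3 ∣ 60, it follows that 3 ∣ k.

Forward direction. This fails: take k = 3. Certainly 3 ∣ 3, but 12 ∤ 3.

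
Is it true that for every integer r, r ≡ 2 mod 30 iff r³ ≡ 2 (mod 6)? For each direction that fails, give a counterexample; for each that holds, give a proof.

Converse. This fails: take r = 8. Then 8³ = 512 ≡ 2 (mod 6), yet 8 ≡ 8 (mod 30), not 2.

Forward direction. Suppose r ≡ 2 (mod 30). Then r³ ≡ 2³ = 8 (mod 30), and since 6 ∣ 30, also r³ ≡ 2 (mod 6).

Only the forward direction holds.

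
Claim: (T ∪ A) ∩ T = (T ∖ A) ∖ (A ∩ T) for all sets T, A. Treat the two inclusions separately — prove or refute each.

(⊆) This inclusion fails. Take T = {1}, A = {1}; then 1 ∈ (T ∪ A) ∩ T but 1 ∉ (T ∖ A) ∖ (A ∩ T).

(⊇) Let x ∈ (T ∖ A) ∖ (A ∩ T). Then x ∈ T and x ∉ A, from which x ∈ (T ∪ A) ∩ T.

Only the reverse inclusion holds.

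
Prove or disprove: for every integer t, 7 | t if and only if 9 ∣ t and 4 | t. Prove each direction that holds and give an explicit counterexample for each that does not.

(⇒) This fails: take t = 7. Certainly 7 ∣ 7, but 9 ∤ 7.

(⇐) This fails: take t = 36. Both 9 ∣ 36 and 4 ∣ 36, yet 36 is not a multiple of 7 (since 36 = 5·7 + 1), so 7 ∤ 36.

Both directions fail.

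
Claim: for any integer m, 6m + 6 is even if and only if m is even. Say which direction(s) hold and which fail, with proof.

Only the reverse direction holds.

(⇒) This fails: take m = 5. Then 6m + 6 = 36, which is even, yet m = 5 is odd, not even.

(⇐) Suppose m is even. Since 6 is even, 6m is even for every m, so 6m + 6 has the same parity as 6, which is even. Hence 6m + 6 is even.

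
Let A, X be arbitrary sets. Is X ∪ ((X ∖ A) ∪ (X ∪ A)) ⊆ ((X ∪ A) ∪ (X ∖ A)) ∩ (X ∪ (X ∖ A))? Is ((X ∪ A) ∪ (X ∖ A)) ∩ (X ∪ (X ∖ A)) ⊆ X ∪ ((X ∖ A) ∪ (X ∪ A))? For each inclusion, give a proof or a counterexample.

(⊆) This inclusion fails. Take A = {1}, X = ∅; then 1 ∈ X ∪ ((X ∖ A) ∪ (X ∪ A)) but 1 ∉ ((X ∪ A) ∪ (X ∖ A)) ∩ (X ∪ (X ∖ A)).

(⊇) Let x ∈ ((X ∪ A) ∪ (X ∖ A)) ∩ (X ∪ (X ∖ A)). Then either x ∈ X and x ∉ A; or x ∈ A ∩ X. In each case x ∈ X ∪ ((X ∖ A) ∪ (X ∪ A)), so ((X ∪ A) ∪ (X ∖ A)) ∩ (X ∪ (X ∖ A)) ⊆ X ∪ ((X ∖ A) ∪ (X ∪ A)).

The sets are not equal: only the reverse inclusion holds.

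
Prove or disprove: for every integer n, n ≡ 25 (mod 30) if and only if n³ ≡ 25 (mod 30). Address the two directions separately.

Converse. Suppose n³ ≡ 25 (mod 30). The only residue r in {0, …, 29} with r³ ≡ 25 (mod 30) is r = 25, so n ≡ 25 (mod 30).

Forward direction. Suppose n ≡ 25 (mod 30). Write n = 30j + 25. Then (30j + 25)³ = 27000j³ + 67500j² + 56250j + 15625 = 30(900j³ + 2250j² + 1875j + 520) + 25, so n³ ≡ 25 (mod 30).

Both directions hold.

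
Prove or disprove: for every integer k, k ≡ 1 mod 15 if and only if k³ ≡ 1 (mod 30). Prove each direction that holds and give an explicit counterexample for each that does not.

(⟹) This fails: take k = 16. Then 16 ≡ 1 (mod 15), but 16³ = 4096 ≡ 16 (mod 30), not 1.

(⟸) Conversely, the residues r modulo 30 with r³ ≡ 1 (mod 30) are exactly {1}, and each is ≡ 1 (mod 15).

(⇒) fails; (⇐) holds.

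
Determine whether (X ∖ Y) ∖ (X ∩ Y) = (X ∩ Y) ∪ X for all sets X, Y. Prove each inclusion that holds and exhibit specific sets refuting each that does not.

Forward inclusion. Let x ∈ (X ∖ Y) ∖ (X ∩ Y). Then x ∈ X and x ∉ Y, from which x ∈ (X ∩ Y) ∪ X.

Reverse inclusion. This inclusion fails. Take X = {1}, Y = {1}; then 1 ∈ (X ∩ Y) ∪ X but 1 ∉ (X ∖ Y) ∖ (X ∩ Y).

The sets are not equal: only the forward inclusion holds.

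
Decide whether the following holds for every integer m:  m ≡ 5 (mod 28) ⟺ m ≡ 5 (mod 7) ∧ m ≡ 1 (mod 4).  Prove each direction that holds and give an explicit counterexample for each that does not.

Both implications hold.

(←) If m ≡ 5 (mod 7) and m ≡ 1 (mod 4), then by the Chinese remainder theorem m ≡ 5 (mod 28). This is exactly m ≡ 5 (mod 28).

(→) Suppose m ≡ 5 (mod 28); write m = 28j + 5. Since 7 ∣ 28, reducing mod 7 gives m ≡ 5 (mod 7); since 4 ∣ 28, reducing mod 4 gives m ≡ 5 ≡ 1 (mod 4).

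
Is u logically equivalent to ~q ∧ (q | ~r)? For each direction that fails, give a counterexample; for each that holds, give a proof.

(⇒) This fails. Under r = T, u = T, q = F, the left side is true but the right side is false.

(⇐) This fails. Under r = F, u = F, q = F, the left side is false but the right side is true.

Both directions fail.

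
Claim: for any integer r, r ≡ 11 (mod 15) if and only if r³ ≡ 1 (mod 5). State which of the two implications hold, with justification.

(⟹) Suppose r ≡ 11 (mod 15). Then r³ ≡ 11³ = 1331 (mod 15), and since 5 ∣ 15, also r³ ≡ 1 (mod 5).

(⟸) This fails: take r = 1. Then 1³ = 1 ≡ 1 (mod 5), yet 1 ≡ 1 (mod 15), not 11.

Only the forward implication holds.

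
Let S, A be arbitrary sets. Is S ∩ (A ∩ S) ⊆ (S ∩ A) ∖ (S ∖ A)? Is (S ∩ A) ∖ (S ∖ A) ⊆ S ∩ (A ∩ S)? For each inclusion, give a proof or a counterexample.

(⟹) Let x ∈ S ∩ (A ∩ S). Then x ∈ S ∩ A, from which x ∈ (S ∩ A) ∖ (S ∖ A).

(⟸) Let x ∈ (S ∩ A) ∖ (S ∖ A). Then x ∈ S ∩ A, from which x ∈ S ∩ (A ∩ S).

Both inclusions hold; the sets are equal.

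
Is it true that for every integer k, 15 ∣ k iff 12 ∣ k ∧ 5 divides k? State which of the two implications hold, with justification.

Not equivalent: only (⇐) holds.

(⟸) Suppose 12 ∣ k and 5 ∣ k. Any common multiple of 12 and 5 is a multiple of their lcm; here gcd(12, 5) = 1, so lcm(12, 5) = 12·5 = 60, so 60 ∣ k. Since 15 ∣ 60, it follows that 15 ∣ k.

(⟹) This fails: take k = 15. Certainly 15 ∣ 15, but 12 ∤ 15.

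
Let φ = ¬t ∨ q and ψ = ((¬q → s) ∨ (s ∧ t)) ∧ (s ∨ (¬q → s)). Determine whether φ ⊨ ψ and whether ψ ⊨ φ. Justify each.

(⇒) This fails. Under s = F, t = F, q = F, the left side is true but the right side is false.

(⇐) This fails. Under s = T, t = T, q = F, the left side is false but the right side is true.

Neither implication holds.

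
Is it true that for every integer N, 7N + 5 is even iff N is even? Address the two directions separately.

(⇒) This fails: N = 5 gives 7N + 5 = 40, which is even, but 5 is odd, not even.

(⇐) This also fails: N = 6 is even, but 7N + 5 = 47 is odd, not even.

(⇒) fails and (⇐) fails.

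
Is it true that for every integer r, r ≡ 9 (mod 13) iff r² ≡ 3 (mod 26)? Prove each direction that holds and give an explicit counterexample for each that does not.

[⇒] This fails: take r = 22. Then 22 ≡ 9 (mod 13), but 22² = 484 ≡ 16 (mod 26), not 3.

[⇐] This fails: take r = 17. Then 17² = 289 ≡ 3 (mod 26), yet 17 ≡ 4 (mod 13), not 9.

Neither implication holds.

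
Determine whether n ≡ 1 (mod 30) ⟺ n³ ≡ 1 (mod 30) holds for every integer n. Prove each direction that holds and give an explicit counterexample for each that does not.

(⟹) Suppose n ≡ 1 (mod 30). Write n = 30j + 1. Then (30j + 1)³ = 27000j³ + 2700j² + 90j + 1 = 30(900j³ + 90j² + 3j) + 1, so n³ ≡ 1 (mod 30).

(⟸) Conversely, suppose n³ ≡ 1 (mod 30). The only residue r in {0, …, 29} with r³ ≡ 1 (mod 30) is r = 1, so n ≡ 1 (mod 30).

Both directions hold.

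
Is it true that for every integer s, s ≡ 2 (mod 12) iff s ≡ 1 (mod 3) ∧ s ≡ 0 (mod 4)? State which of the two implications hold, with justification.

(⟹) This fails: s = 2 gives 2 ≡ 2 (mod 12) but 2 ≡ 2 (mod 3), so the conjunction on the right does not hold.

(⟸) This fails: s = 4 satisfies both congruences on the right (4 ≡ 1 mod 3 and 4 ≡ 0 mod 4) yet 4 ≡ 4 (mod 12), not 2.

Neither implication holds.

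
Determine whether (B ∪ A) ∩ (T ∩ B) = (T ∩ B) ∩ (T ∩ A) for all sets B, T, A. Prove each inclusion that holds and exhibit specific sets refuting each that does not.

(⊆) This inclusion fails. Take B = {1}, T = {1}, A = ∅; then 1 ∈ (B ∪ A) ∩ (T ∩ B) but 1 ∉ (T ∩ B) ∩ (T ∩ A).

(⊇) Let x ∈ (T ∩ B) ∩ (T ∩ A). Then x ∈ B ∩ T ∩ A, from which x ∈ (B ∪ A) ∩ (T ∩ B).

(⊆) fails; (⊇) holds.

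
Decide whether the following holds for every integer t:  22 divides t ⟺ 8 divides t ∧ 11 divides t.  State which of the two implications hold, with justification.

Only the converse holds.

(←) Suppose 8 ∣ t and 11 ∣ t. Any common multiple of 8 and 11 is a multiple of their lcm; here gcd(8, 11) = 1, so lcm(8, 11) = 8·11 = 88, so 88 ∣ t. Since 22 ∣ 88, it follows that 22 ∣ t.

(→) This fails: take t = 22. Certainly 22 ∣ 22, but 8 ∤ 22.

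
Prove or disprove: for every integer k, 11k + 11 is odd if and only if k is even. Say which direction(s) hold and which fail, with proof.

Equivalent; both directions hold.

(→) Suppose 11k + 11 is odd. Since 11 is odd, 11k and k have the same parity, so 11k + 11 ≡ k + 11 (mod 2). As 11 is odd, 11k + 11 is odd exactly when k is even. Thus k is even.

(←) Conversely, suppose k is even; write k = 2j. Then 11k + 11 = 11·(2j) + 11 = 2·11j + 11, which is odd.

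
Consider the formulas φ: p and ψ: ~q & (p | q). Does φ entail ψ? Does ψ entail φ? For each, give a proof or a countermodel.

(→) This fails. Under q = T, p = T, the left side is true but the right side is false.

(←) Assume the antecedent. If q is true, the antecedent cannot hold. If q is false, the antecedent forces (q = F, p = T), and p holds there. Either way p holds.

Only the converse holds.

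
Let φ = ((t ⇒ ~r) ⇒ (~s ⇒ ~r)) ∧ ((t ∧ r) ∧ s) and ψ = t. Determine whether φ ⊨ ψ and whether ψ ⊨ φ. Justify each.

[⇒] Assume the antecedent. If s is true, the antecedent forces (s = T, t = T, r = T), and t holds there. If s is false, the antecedent cannot hold. Either way t holds.

[⇐] This fails. Under s = F, t = T, r = F, the left side is false but the right side is true.

The forward direction holds; the converse fails.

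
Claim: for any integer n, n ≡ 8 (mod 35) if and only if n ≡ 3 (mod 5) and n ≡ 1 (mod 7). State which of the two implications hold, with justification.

Equivalent; both directions hold.

Forward direction. Suppose n ≡ 8 (mod 35); write n = 35j + 8. Since 5 ∣ 35, reducing mod 5 gives n ≡ 8 ≡ 3 (mod 5); since 7 ∣ 35, reducing mod 7 gives n ≡ 8 ≡ 1 (mod 7).

Converse. If n ≡ 3 (mod 5) and n ≡ 1 (mod 7), then by the Chinese remainder theorem n ≡ 8 (mod 35). This is exactly n ≡ 8 (mod 35).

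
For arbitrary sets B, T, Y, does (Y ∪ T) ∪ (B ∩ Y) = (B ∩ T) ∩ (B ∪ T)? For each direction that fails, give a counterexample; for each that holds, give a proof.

(⟹) This inclusion fails. Take B = ∅, T = {1}, Y = ∅; then 1 ∈ (Y ∪ T) ∪ (B ∩ Y) but 1 ∉ (B ∩ T) ∩ (B ∪ T).

(⟸) Let x ∈ (B ∩ T) ∩ (B ∪ T). Then either x ∈ B ∩ T and x ∉ Y; or x ∈ B ∩ T ∩ Y. In each case x ∈ (Y ∪ T) ∪ (B ∩ Y), so (B ∩ T) ∩ (B ∪ T) ⊆ (Y ∪ T) ∪ (B ∩ Y).

(⊆) fails; (⊇) holds.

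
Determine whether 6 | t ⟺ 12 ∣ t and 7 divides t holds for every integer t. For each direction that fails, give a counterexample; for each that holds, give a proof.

(⟹) This fails: take t = 6. Certainly 6 ∣ 6, but 12 ∤ 6.

(⟸) Suppose 12 ∣ t and 7 ∣ t. Any common multiple of 12 and 7 is a multiple of their lcm; here gcd(12, 7) = 1, so lcm(12, 7) = 12·7 = 84, so 84 ∣ t. Since 6 ∣ 84, it follows that 6 ∣ t.

The forward direction fails; the converse holds.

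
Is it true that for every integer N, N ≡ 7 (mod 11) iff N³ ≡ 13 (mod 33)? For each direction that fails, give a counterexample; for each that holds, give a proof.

(→) This fails: take N = 18. Then 18 ≡ 7 (mod 11), but 18³ = 5832 ≡ 24 (mod 33), not 13.

(←) Conversely, the residues r modulo 33 with r³ ≡ 13 (mod 33) are exactly {7}, and each is ≡ 7 (mod 11).

Only the reverse direction holds.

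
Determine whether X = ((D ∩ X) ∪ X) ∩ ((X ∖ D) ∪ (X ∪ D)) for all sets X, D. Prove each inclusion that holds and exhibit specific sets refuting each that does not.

Forward inclusion. Let x ∈ X. Then either x ∈ X and x ∉ D; or x ∈ X ∩ D. In each case x ∈ ((D ∩ X) ∪ X) ∩ ((X ∖ D) ∪ (X ∪ D)), so X ⊆ ((D ∩ X) ∪ X) ∩ ((X ∖ D) ∪ (X ∪ D)).

Reverse inclusion. Let x ∈ ((D ∩ X) ∪ X) ∩ ((X ∖ D) ∪ (X ∪ D)). Then either x ∈ X and x ∉ D; or x ∈ X ∩ D. In each case x ∈ X, so ((D ∩ X) ∪ X) ∩ ((X ∖ D) ∪ (X ∪ D)) ⊆ X.

The two sets are equal.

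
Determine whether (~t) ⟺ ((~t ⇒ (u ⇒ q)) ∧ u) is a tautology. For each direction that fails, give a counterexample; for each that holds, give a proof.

Neither direction holds.

[⇒] This fails. Under q = F, t = F, u = F, the left side is true but the right side is false.

[⇐] This fails. Under q = F, t = T, u = T, the left side is false but the right side is true.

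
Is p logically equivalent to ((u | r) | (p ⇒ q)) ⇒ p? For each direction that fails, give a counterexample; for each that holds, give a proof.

Equivalent; both directions hold.

(←) Assume the antecedent. If p is true, p reduces to true regardless of the other variables. If p is false, the antecedent cannot hold. Either way p holds.

(→) Assume the antecedent. If p is true, ((u | r) | (p ⇒ q)) ⇒ p reduces to true regardless of the other variables. If p is false, the antecedent cannot hold. Either way ((u | r) | (p ⇒ q)) ⇒ p holds.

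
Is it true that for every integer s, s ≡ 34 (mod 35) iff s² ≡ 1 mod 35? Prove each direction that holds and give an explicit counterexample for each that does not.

(⇐) This fails: take s = 1. Then 1² = 1 ≡ 1 (mod 35), yet 1 ≡ 1 (mod 35), not 34.

(⇒) Suppose s ≡ 34 (mod 35). Write s = 35j + 34. Then (35j + 34)² = 1225j² + 2380j + 1156 = 35(35j² + 68j + 33) + 1, so s² ≡ 1 (mod 35).

Only the forward direction holds.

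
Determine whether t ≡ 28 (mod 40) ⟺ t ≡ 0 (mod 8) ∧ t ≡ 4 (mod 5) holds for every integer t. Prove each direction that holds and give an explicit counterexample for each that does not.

(⟹) This fails: t = 28 gives 28 ≡ 28 (mod 40) but 28 ≡ 4 (mod 8), so the conjunction on the right does not hold.

(⟸) This fails: t = 24 satisfies both congruences on the right (24 ≡ 0 mod 8 and 24 ≡ 4 mod 5) yet 24 ≡ 24 (mod 40), not 28.

(⇒) fails and (⇐) fails.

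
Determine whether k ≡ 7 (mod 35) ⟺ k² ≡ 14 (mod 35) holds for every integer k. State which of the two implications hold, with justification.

[⇒] Suppose k ≡ 7 (mod 35). Write k = 35j + 7. Then (35j + 7)² = 1225j² + 490j + 49 = 35(35j² + 14j + 1) + 14, so k² ≡ 14 (mod 35).

[⇐] This fails: take k = 28. Then 28² = 784 ≡ 14 (mod 35), yet 28 ≡ 28 (mod 35), not 7.

Only the forward implication holds.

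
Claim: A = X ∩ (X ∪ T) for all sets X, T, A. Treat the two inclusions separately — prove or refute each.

Neither inclusion holds.

Forward inclusion. This inclusion fails. Take X = ∅, T = ∅, A = {1}; then 1 ∈ A but 1 ∉ X ∩ (X ∪ T).

Reverse inclusion. This inclusion fails. Take X = {1}, T = ∅, A = ∅; then 1 ∈ X ∩ (X ∪ T) but 1 ∉ A.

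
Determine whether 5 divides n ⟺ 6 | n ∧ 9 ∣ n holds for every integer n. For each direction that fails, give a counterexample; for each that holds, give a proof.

(⟹) This fails: take n = 5. Certainly 5 ∣ 5, but 6 ∤ 5.

(⟸) This fails: take n = 18. Both 6 ∣ 18 and 9 ∣ 18, yet 18 is not a multiple of 5 (since 18 = 3·5 + 3), so 5 ∤ 18.

Neither direction holds.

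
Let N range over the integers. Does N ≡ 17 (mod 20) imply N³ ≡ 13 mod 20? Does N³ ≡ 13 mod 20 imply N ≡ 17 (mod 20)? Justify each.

(→) Suppose N ≡ 17 (mod 20). Write N = 20j + 17. Then (20j + 17)³ = 8000j³ + 20400j² + 17340j + 4913 = 20(400j³ + 1020j² + 867j + 245) + 13, so N³ ≡ 13 (mod 20).

(←) Conversely, suppose N³ ≡ 13 (mod 20). The only residue r in {0, …, 19} with r³ ≡ 13 (mod 20) is r = 17, so N ≡ 17 (mod 20).

The biconditional holds.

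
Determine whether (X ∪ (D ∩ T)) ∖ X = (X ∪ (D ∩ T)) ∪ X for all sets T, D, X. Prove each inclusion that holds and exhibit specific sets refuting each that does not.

The sets are not equal: only the forward inclusion holds.

(⊆) Let x ∈ (X ∪ (D ∩ T)) ∖ X. Then x ∈ T ∩ D and x ∉ X, from which x ∈ (X ∪ (D ∩ T)) ∪ X.

(⊇) This inclusion fails. Take T = ∅, D = ∅, X = {1}; then 1 ∈ (X ∪ (D ∩ T)) ∪ X but 1 ∉ (X ∪ (D ∩ T)) ∖ X.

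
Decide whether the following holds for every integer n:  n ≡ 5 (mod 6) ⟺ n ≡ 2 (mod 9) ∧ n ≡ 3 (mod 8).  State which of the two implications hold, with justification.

(⟹) This fails: n = 65 gives 65 ≡ 5 (mod 6) but 65 ≡ 1 (mod 8), so the conjunction on the right does not hold.

(⟸) Conversely, if n ≡ 2 (mod 9) and n ≡ 3 (mod 8), then by the Chinese remainder theorem n ≡ 11 (mod 72). Since 11 ≡ 5 (mod 6) and 6 ∣ 72, we get n ≡ 5 (mod 6).

Only the reverse direction holds.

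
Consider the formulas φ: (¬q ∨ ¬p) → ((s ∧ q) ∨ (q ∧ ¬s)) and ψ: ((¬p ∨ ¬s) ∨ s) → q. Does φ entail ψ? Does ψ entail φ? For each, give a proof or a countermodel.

[⇐] Assume the antecedent. If s is true, the antecedent forces (s = T, p = F, q = T) or (s = T, p = T, q = T), and the consequent holds there. If s is false, the antecedent forces (s = F, p = F, q = T) or (s = F, p = T, q = T), and the consequent holds there. Either way the consequent holds.

[⇒] Assume the antecedent. If s is true, the antecedent forces (s = T, p = F, q = T) or (s = T, p = T, q = T), and ((¬p ∨ ¬s) ∨ s) → q holds there. If s is false, the antecedent forces (s = F, p = F, q = T) or (s = F, p = T, q = T), and ((¬p ∨ ¬s) ∨ s) → q holds there. Either way ((¬p ∨ ¬s) ∨ s) → q holds.

Both implications hold.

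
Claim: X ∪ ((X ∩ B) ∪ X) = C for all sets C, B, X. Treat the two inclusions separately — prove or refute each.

(⊆) This inclusion fails. Take C = ∅, B = ∅, X = {1}; then 1 ∈ X ∪ ((X ∩ B) ∪ X) but 1 ∉ C.

(⊇) This inclusion fails. Take C = {1}, B = ∅, X = ∅; then 1 ∈ C but 1 ∉ X ∪ ((X ∩ B) ∪ X).

Both inclusions fail.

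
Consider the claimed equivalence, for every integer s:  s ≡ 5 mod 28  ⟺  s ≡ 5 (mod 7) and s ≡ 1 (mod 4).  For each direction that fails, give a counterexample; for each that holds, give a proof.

Converse. If s ≡ 5 (mod 7) and s ≡ 1 (mod 4), then by the Chinese remainder theorem s ≡ 5 (mod 28). This is exactly s ≡ 5 (mod 28).

Forward direction. Suppose s ≡ 5 (mod 28); write s = 28j + 5. Since 7 ∣ 28, reducing mod 7 gives s ≡ 5 (mod 7); since 4 ∣ 28, reducing mod 4 gives s ≡ 5 ≡ 1 (mod 4).

Both implications hold.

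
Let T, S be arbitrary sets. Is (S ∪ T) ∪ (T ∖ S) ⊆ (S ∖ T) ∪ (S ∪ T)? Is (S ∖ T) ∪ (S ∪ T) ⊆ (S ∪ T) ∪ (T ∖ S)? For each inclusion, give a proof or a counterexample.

Both inclusions hold.

(⟸) Let x ∈ (S ∖ T) ∪ (S ∪ T). Then either x ∈ T and x ∉ S; or x ∈ S and x ∉ T; or x ∈ T ∩ S. In each case x ∈ (S ∪ T) ∪ (T ∖ S), so (S ∖ T) ∪ (S ∪ T) ⊆ (S ∪ T) ∪ (T ∖ S).

(⟹) Let x ∈ (S ∪ T) ∪ (T ∖ S). Then either x ∈ T and x ∉ S; or x ∈ S and x ∉ T; or x ∈ T ∩ S. In each case x ∈ (S ∖ T) ∪ (S ∪ T), so (S ∪ T) ∪ (T ∖ S) ⊆ (S ∖ T) ∪ (S ∪ T).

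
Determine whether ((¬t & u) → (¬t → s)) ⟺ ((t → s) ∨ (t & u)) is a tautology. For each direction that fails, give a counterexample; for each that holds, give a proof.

Both directions fail.

Forward direction. This fails. Under u = F, s = F, t = T, the left side is true but the right side is false.

Converse. This fails. Under u = T, s = F, t = F, the left side is false but the right side is true.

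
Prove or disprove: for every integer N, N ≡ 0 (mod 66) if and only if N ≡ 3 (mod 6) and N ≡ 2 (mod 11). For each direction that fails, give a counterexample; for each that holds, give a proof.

Neither implication holds.

(⇒) This fails: N = 0 gives 0 ≡ 0 (mod 66) but 0 ≡ 0 (mod 6), so the conjunction on the right does not hold.

(⇐) This fails: N = 57 satisfies both congruences on the right (57 ≡ 3 mod 6 and 57 ≡ 2 mod 11) yet 57 ≡ 57 (mod 66), not 0.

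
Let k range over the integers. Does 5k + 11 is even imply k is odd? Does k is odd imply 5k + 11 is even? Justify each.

Both directions hold.

(⇒) Suppose 5k + 11 is even. Since 5 is odd, 5k and k have the same parity, so 5k + 11 ≡ k + 11 (mod 2). As 11 is odd, 5k + 11 is even exactly when k is odd. Thus k is odd.

(⇐) Conversely, suppose k is odd; write k = 2j + 1. Then 5k + 11 = 5·(2j + 1) + 11 = 2·5j + 16, which is even.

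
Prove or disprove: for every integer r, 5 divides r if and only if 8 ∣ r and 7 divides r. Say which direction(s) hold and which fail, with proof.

Neither implication holds.

(⟹) This fails: take r = 5. Certainly 5 ∣ 5, but 8 ∤ 5.

(⟸) This fails: take r = 56. Both 8 ∣ 56 and 7 ∣ 56, yet 56 is not a multiple of 5 (since 56 = 11·5 + 1), so 5 ∤ 56.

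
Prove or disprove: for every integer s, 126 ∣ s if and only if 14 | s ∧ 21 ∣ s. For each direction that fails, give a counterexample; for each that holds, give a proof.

Not equivalent: only (⇒) holds.

(⇒) If 126 ∣ s, write s = 126q. Since 126 = 9·14, s = 14·(9q), so 14 ∣ s; and since 126 = 6·21, s = 21·(6q), so 21 ∣ s.

(⇐) This fails: take s = 42. Both 14 ∣ 42 and 21 ∣ 42, yet 42 is not a multiple of 126 (since 42 = 0·126 + 42), so 126 ∤ 42.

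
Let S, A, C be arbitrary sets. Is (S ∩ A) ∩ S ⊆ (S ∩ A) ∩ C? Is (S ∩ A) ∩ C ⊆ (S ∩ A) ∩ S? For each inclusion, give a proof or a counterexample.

Forward inclusion. This inclusion fails. Take S = {1}, A = {1}, C = ∅; then 1 ∈ (S ∩ A) ∩ S but 1 ∉ (S ∩ A) ∩ C.

Reverse inclusion. Let x ∈ (S ∩ A) ∩ C. Then x ∈ S ∩ A ∩ C, from which x ∈ (S ∩ A) ∩ S.

(⊆) fails; (⊇) holds.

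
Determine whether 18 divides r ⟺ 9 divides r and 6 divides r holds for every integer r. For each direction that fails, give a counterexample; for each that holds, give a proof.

The biconditional holds.

(⇒) If 18 ∣ r, write r = 18q. Since 18 = 2·9, r = 9·(2q), so 9 ∣ r; and since 18 = 3·6, r = 6·(3q), so 6 ∣ r.

(⇐) Suppose 9 ∣ r and 6 ∣ r. Any common multiple of 9 and 6 is a multiple of their lcm; here lcm(9, 6) = 9·6/gcd(9, 6) = 54/3 = 18, so 18 ∣ r.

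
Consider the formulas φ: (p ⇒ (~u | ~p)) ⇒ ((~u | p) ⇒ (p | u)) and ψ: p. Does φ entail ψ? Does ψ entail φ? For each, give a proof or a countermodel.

Only the converse holds.

Forward direction. This fails. Under u = T, p = F, the left side is true but the right side is false.

Converse. Assume the antecedent. If u is true, the consequent reduces to true regardless of the other variables. If u is false, the antecedent forces (u = F, p = T), and the consequent holds there. Either way the consequent holds.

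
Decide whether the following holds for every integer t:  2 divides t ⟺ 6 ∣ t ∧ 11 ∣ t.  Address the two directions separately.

(⟹) This fails: take t = 2. Certainly 2 ∣ 2, but 6 ∤ 2.

(⟸) Suppose 6 ∣ t and 11 ∣ t. Any common multiple of 6 and 11 is a multiple of their lcm; here gcd(6, 11) = 1, so lcm(6, 11) = 6·11 = 66, so 66 ∣ t. Since 2 ∣ 66, it follows that 2 ∣ t.

The forward direction fails; the converse holds.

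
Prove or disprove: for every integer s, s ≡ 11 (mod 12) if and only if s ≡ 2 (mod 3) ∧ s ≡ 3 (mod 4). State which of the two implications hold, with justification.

Both directions hold; the statement is true.

(←) If s ≡ 2 (mod 3) and s ≡ 3 (mod 4), then by the Chinese remainder theorem s ≡ 11 (mod 12). This is exactly s ≡ 11 (mod 12).

(→) Suppose s ≡ 11 (mod 12); write s = 12j + 11. Since 3 ∣ 12, reducing mod 3 gives s ≡ 11 ≡ 2 (mod 3); since 4 ∣ 12, reducing mod 4 gives s ≡ 11 ≡ 3 (mod 4).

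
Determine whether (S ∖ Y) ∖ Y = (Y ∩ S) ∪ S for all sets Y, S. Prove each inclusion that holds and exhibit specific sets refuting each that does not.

(⊆) holds; (⊇) fails.

(⟹) Let x ∈ (S ∖ Y) ∖ Y. Then x ∈ S and x ∉ Y, from which x ∈ (Y ∩ S) ∪ S.

(⟸) This inclusion fails. Take Y = {1}, S = {1}; then 1 ∈ (Y ∩ S) ∪ S but 1 ∉ (S ∖ Y) ∖ Y.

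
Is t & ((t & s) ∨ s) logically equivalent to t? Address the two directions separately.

Only the forward implication holds.

(⇐) This fails. Under s = F, t = T, the left side is false but the right side is true.

(⇒) Assume the antecedent. If s is true, the antecedent forces (s = T, t = T), and t holds there. If s is false, the antecedent cannot hold. Either way t holds.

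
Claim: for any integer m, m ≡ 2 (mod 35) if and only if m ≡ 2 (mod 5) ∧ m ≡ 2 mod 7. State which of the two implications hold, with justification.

(⇒) Suppose m ≡ 2 (mod 35); write m = 35j + 2. Since 5 ∣ 35, reducing mod 5 gives m ≡ 2 (mod 5); since 7 ∣ 35, reducing mod 7 gives m ≡ 2 (mod 7).

(⇐) Conversely, if m ≡ 2 (mod 5) and m ≡ 2 (mod 7), then by the Chinese remainder theorem m ≡ 2 (mod 35). This is exactly m ≡ 2 (mod 35).

The biconditional holds.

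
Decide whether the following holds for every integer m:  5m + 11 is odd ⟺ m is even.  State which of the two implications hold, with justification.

Both directions hold; the statement is true.

Forward direction. Suppose 5m + 11 is odd. Since 5 is odd, 5m and m have the same parity, so 5m + 11 ≡ m + 11 (mod 2). As 11 is odd, 5m + 11 is odd exactly when m is even. Thus m is even.

Converse. Suppose m is even; write m = 2j. Then 5m + 11 = 5·(2j) + 11 = 2·5j + 11, which is odd.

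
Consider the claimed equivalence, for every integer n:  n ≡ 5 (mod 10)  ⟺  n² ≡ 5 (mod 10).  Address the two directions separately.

Equivalent; both directions hold.

(←) For the converse, argue contrapositively. If n ≢ 5 (mod 10), then n is congruent to one of 0, 1, 2, 3, 4, 6, 7, 8, 9 modulo 10, and these give n² ≡ 0, 1, 4, 9, 6, 6, 9, 4, 1 respectively — never 5.

(→) Suppose n ≡ 5 (mod 10). Write n = 10j + 5. Then (10j + 5)² = 100j² + 100j + 25 = 10(10j² + 10j + 2) + 5, so n² ≡ 5 (mod 10).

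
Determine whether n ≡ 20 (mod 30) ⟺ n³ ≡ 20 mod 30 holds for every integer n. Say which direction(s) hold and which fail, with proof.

Both implications hold.

(⟹) Suppose n ≡ 20 (mod 30). Write n = 30j + 20. Then (30j + 20)³ = 27000j³ + 54000j² + 36000j + 8000 = 30(900j³ + 1800j² + 1200j + 266) + 20, so n³ ≡ 20 (mod 30).

(⟸) Conversely, suppose n³ ≡ 20 (mod 30). The only residue r in {0, …, 29} with r³ ≡ 20 (mod 30) is r = 20, so n ≡ 20 (mod 30).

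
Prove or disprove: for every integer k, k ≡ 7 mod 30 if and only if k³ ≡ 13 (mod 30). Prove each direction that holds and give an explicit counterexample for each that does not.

Both directions hold.

[⇒] Suppose k ≡ 7 mod 30. Write k = 30j + 7. Then (30j + 7)³ = 27000j³ + 18900j² + 4410j + 343 = 30(900j³ + 630j² + 147j + 11) + 13, so k³ ≡ 13 (mod 30).

[⇐] Conversely, suppose k³ ≡ 13 (mod 30). The only residue r in {0, …, 29} with r³ ≡ 13 (mod 30) is r = 7, so k ≡ 7 (mod 30).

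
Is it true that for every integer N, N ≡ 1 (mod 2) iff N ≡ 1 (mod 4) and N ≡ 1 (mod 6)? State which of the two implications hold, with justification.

(→) This fails: N = 3 gives 3 ≡ 1 (mod 2) but 3 ≡ 3 (mod 4), so the conjunction on the right does not hold.

(←) Conversely, if N ≡ 1 (mod 4) and N ≡ 1 (mod 6), then by the Chinese remainder theorem N ≡ 1 (mod 12). Since 1 ≡ 1 (mod 2) and 2 ∣ 12, we get N ≡ 1 (mod 2).

(⇒) fails; (⇐) holds.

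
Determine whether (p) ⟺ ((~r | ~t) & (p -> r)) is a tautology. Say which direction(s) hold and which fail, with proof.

(⇒) This fails. Under t = F, r = F, p = T, the left side is true but the right side is false.

(⇐) This fails. Under t = F, r = F, p = F, the left side is false but the right side is true.

Both directions fail.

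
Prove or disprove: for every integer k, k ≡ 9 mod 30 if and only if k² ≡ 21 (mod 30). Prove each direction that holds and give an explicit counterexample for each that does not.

The forward direction holds; the converse fails.

(⟹) Suppose k ≡ 9 mod 30. Write k = 30j + 9. Then (30j + 9)² = 900j² + 540j + 81 = 30(30j² + 18j + 2) + 21, so k² ≡ 21 (mod 30).

(⟸) This fails: take k = 21. Then 21² = 441 ≡ 21 (mod 30), yet 21 ≡ 21 (mod 30), not 9.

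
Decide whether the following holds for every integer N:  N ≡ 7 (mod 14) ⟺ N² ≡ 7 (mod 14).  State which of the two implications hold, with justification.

(→) Suppose N ≡ 7 (mod 14). Write N = 14j + 7. Then (14j + 7)² = 196j² + 196j + 49 = 14(14j² + 14j + 3) + 7, so N² ≡ 7 (mod 14).

(←) Conversely, suppose N² ≡ 7 (mod 14). The only residue r in {0, …, 13} with r² ≡ 7 (mod 14) is r = 7, so N ≡ 7 (mod 14).

Both implications hold.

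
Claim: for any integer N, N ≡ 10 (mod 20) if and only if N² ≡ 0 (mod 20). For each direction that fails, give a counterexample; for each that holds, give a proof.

(⟹) Suppose N ≡ 10 (mod 20). Write N = 20j + 10. Then (20j + 10)² = 400j² + 400j + 100 = 20(20j² + 20j + 5) + 0, so N² ≡ 0 (mod 20).

(⟸) This fails: take N = 0. Then 0² = 0 ≡ 0 (mod 20), yet 0 ≡ 0 (mod 20), not 10.

The forward direction holds; the converse fails.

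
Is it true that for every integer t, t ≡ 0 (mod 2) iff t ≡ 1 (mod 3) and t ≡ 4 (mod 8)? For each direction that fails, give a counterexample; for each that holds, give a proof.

(→) This fails: t = 0 gives 0 ≡ 0 (mod 2) but 0 ≡ 0 (mod 3), so the conjunction on the right does not hold.

(←) Conversely, if t ≡ 1 (mod 3) and t ≡ 4 (mod 8), then by the Chinese remainder theorem t ≡ 4 (mod 24). Since 4 ≡ 0 (mod 2) and 2 ∣ 24, we get t ≡ 0 (mod 2).

(⇒) fails; (⇐) holds.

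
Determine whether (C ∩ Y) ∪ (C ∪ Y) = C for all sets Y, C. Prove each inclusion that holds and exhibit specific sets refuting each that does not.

(⊆) fails; (⊇) holds.

(⟹) This inclusion fails. Take Y = {1}, C = ∅; then 1 ∈ (C ∩ Y) ∪ (C ∪ Y) but 1 ∉ C.

(⟸) Let x ∈ C. Then either x ∈ C and x ∉ Y; or x ∈ Y ∩ C. In each case x ∈ (C ∩ Y) ∪ (C ∪ Y), so C ⊆ (C ∩ Y) ∪ (C ∪ Y).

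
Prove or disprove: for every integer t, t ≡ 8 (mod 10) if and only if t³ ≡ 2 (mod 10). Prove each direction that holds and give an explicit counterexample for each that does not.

Both implications hold.

(⟹) Suppose t ≡ 8 (mod 10). Write t = 10j + 8. Then (10j + 8)³ = 1000j³ + 2400j² + 1920j + 512 = 10(100j³ + 240j² + 192j + 51) + 2, so t³ ≡ 2 (mod 10).

(⟸) Conversely, suppose t³ ≡ 2 (mod 10). The only residue r in {0, …, 9} with r³ ≡ 2 (mod 10) is r = 8, so t ≡ 8 (mod 10).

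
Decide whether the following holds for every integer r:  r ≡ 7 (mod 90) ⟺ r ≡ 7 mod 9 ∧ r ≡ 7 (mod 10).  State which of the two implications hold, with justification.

(⇐) If r ≡ 7 (mod 9) and r ≡ 7 (mod 10), then by the Chinese remainder theorem r ≡ 7 (mod 90). This is exactly r ≡ 7 (mod 90).

(⇒) Suppose r ≡ 7 (mod 90); write r = 90j + 7. Since 9 ∣ 90, reducing mod 9 gives r ≡ 7 (mod 9); since 10 ∣ 90, reducing mod 10 gives r ≡ 7 (mod 10).

Both implications hold.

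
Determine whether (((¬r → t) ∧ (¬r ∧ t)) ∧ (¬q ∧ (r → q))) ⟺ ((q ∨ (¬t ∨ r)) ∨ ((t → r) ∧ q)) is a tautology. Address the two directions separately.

Both directions fail.

[⇒] This fails. Under t = T, q = F, r = F, the left side is true but the right side is false.

[⇐] This fails. Under t = F, q = F, r = F, the left side is false but the right side is true.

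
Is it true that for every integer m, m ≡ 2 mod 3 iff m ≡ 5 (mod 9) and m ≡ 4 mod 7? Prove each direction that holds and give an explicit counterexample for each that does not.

Only the reverse direction holds.

(→) This fails: m = 2 gives 2 ≡ 2 (mod 3) but 2 ≡ 2 (mod 9), so the conjunction on the right does not hold.

(←) Conversely, if m ≡ 5 (mod 9) and m ≡ 4 (mod 7), then by the Chinese remainder theorem m ≡ 32 (mod 63). Since 32 ≡ 2 (mod 3) and 3 ∣ 63, we get m ≡ 2 (mod 3).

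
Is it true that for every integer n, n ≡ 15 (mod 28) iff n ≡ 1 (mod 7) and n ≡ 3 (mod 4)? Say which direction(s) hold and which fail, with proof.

Both directions hold.

(⇐) If n ≡ 1 (mod 7) and n ≡ 3 (mod 4), then by the Chinese remainder theorem n ≡ 15 (mod 28). This is exactly n ≡ 15 (mod 28).

(⇒) Suppose n ≡ 15 (mod 28); write n = 28j + 15. Since 7 ∣ 28, reducing mod 7 gives n ≡ 15 ≡ 1 (mod 7); since 4 ∣ 28, reducing mod 4 gives n ≡ 15 ≡ 3 (mod 4).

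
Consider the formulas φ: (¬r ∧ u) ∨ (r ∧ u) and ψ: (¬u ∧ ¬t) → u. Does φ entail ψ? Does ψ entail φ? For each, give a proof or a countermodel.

The forward direction holds; the converse fails.

Forward direction. Assume the antecedent. If u is true, (¬u ∧ ¬t) → u reduces to true regardless of the other variables. If u is false, the antecedent cannot hold. Either way (¬u ∧ ¬t) → u holds.

Converse. This fails. Under u = F, r = F, t = T, the left side is false but the right side is true.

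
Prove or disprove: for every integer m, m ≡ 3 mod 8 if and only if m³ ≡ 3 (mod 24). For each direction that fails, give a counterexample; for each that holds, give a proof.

(⇒) fails; (⇐) holds.

[⇒] This fails: take m = 11. Then 11 ≡ 3 (mod 8), but 11³ = 1331 ≡ 11 (mod 24), not 3.

[⇐] Conversely, the residues r modulo 24 with r³ ≡ 3 (mod 24) are exactly {3}, and each is ≡ 3 (mod 8).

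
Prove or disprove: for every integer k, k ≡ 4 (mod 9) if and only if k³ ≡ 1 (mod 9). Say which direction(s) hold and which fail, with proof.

Forward direction. Suppose k ≡ 4 (mod 9). Write k = 9j + 4. Then (9j + 4)³ = 729j³ + 972j² + 432j + 64 = 9(81j³ + 108j² + 48j + 7) + 1, so k³ ≡ 1 (mod 9).

Converse. This fails: take k = 1. Then 1³ = 1 ≡ 1 (mod 9), yet 1 ≡ 1 (mod 9), not 4.

Only the forward direction holds.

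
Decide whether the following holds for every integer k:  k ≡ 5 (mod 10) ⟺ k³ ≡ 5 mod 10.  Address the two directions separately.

Both directions hold; the statement is true.

(⇒) Suppose k ≡ 5 (mod 10). Write k = 10j + 5. Then (10j + 5)³ = 1000j³ + 1500j² + 750j + 125 = 10(100j³ + 150j² + 75j + 12) + 5, so k³ ≡ 5 (mod 10).

(⇐) Conversely, suppose k³ ≡ 5 (mod 10). The only residue r in {0, …, 9} with r³ ≡ 5 (mod 10) is r = 5, so k ≡ 5 (mod 10).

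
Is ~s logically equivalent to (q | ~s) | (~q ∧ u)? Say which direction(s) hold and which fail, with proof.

Converse. This fails. Under u = T, q = F, s = T, the left side is false but the right side is true.

Forward direction. Assume the antecedent. If u is true, (q | ~s) | (~q ∧ u) reduces to true regardless of the other variables. If u is false, the antecedent forces (u = F, q = F, s = F) or (u = F, q = T, s = F), and (q | ~s) | (~q ∧ u) holds there. Either way (q | ~s) | (~q ∧ u) holds.

The forward direction holds; the converse fails.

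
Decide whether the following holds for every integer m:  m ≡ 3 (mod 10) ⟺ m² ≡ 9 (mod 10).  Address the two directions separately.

The forward direction holds; the converse fails.

(⇒) Suppose m ≡ 3 (mod 10). Write m = 10j + 3. Then (10j + 3)² = 100j² + 60j + 9 = 10(10j² + 6j) + 9, so m² ≡ 9 (mod 10).

(⇐) This fails: take m = 7. Then 7² = 49 ≡ 9 (mod 10), yet 7 ≡ 7 (mod 10), not 3.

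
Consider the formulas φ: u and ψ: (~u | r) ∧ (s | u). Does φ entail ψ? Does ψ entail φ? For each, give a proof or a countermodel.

Neither implication holds.

(→) This fails. Under r = F, u = T, s = F, the left side is true but the right side is false.

(←) This fails. Under r = F, u = F, s = T, the left side is false but the right side is true.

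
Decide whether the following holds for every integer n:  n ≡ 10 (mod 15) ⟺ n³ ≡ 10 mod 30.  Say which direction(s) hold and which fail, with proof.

Only the reverse direction holds.

(⟹) This fails: take n = 25. Then 25 ≡ 10 (mod 15), but 25³ = 15625 ≡ 25 (mod 30), not 10.

(⟸) Conversely, the residues r modulo 30 with r³ ≡ 10 (mod 30) are exactly {10}, and each is ≡ 10 (mod 15).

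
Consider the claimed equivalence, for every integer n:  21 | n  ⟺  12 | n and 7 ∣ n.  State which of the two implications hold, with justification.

(⇒) fails; (⇐) holds.

Converse. Suppose 12 ∣ n and 7 ∣ n. Any common multiple of 12 and 7 is a multiple of their lcm; here gcd(12, 7) = 1, so lcm(12, 7) = 12·7 = 84, so 84 ∣ n. Since 21 ∣ 84, it follows that 21 ∣ n.

Forward direction. This fails: take n = 21. Certainly 21 ∣ 21, but 12 ∤ 21.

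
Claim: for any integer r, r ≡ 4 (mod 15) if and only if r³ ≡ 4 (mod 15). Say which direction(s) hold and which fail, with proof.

Equivalent; both directions hold.

(⇐) Suppose r³ ≡ 4 (mod 15). The only residue r in {0, …, 14} with r³ ≡ 4 (mod 15) is r = 4, so r ≡ 4 (mod 15).

(⇒) Suppose r ≡ 4 (mod 15). Write r = 15j + 4. Then (15j + 4)³ = 3375j³ + 2700j² + 720j + 64 = 15(225j³ + 180j² + 48j + 4) + 4, so r³ ≡ 4 (mod 15).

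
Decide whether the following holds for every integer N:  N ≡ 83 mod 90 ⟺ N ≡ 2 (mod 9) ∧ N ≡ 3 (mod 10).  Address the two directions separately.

Forward direction. Suppose N ≡ 83 (mod 90); write N = 90j + 83. Since 9 ∣ 90, reducing mod 9 gives N ≡ 83 ≡ 2 (mod 9); since 10 ∣ 90, reducing mod 10 gives N ≡ 83 ≡ 3 (mod 10).

Converse. If N ≡ 2 (mod 9) and N ≡ 3 (mod 10), then by the Chinese remainder theorem N ≡ 83 (mod 90). This is exactly N ≡ 83 (mod 90).

The biconditional holds.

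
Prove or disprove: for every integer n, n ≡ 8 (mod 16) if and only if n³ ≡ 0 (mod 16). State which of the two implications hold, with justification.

Only the forward direction holds.

[⇒] Suppose n ≡ 8 (mod 16). Write n = 16j + 8. Then (16j + 8)³ = 4096j³ + 6144j² + 3072j + 512 = 16(256j³ + 384j² + 192j + 32) + 0, so n³ ≡ 0 (mod 16).

[⇐] This fails: take n = 0. Then 0³ = 0 ≡ 0 (mod 16), yet 0 ≡ 0 (mod 16), not 8.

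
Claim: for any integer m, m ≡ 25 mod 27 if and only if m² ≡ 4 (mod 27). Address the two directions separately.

(⇒) Suppose m ≡ 25 mod 27. Write m = 27j + 25. Then (27j + 25)² = 729j² + 1350j + 625 = 27(27j² + 50j + 23) + 4, so m² ≡ 4 (mod 27).

(⇐) This fails: take m = 2. Then 2² = 4 ≡ 4 (mod 27), yet 2 ≡ 2 (mod 27), not 25.

(⇒) holds; (⇐) fails.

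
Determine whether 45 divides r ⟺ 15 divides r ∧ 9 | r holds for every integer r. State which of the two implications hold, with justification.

Forward direction. If 45 ∣ r, write r = 45q. Since 45 = 3·15, r = 15·(3q), so 15 ∣ r; and since 45 = 5·9, r = 9·(5q), so 9 ∣ r.

Converse. Suppose 15 ∣ r and 9 ∣ r. Any common multiple of 15 and 9 is a multiple of their lcm; here lcm(15, 9) = 15·9/gcd(15, 9) = 135/3 = 45, so 45 ∣ r.

Both directions hold.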